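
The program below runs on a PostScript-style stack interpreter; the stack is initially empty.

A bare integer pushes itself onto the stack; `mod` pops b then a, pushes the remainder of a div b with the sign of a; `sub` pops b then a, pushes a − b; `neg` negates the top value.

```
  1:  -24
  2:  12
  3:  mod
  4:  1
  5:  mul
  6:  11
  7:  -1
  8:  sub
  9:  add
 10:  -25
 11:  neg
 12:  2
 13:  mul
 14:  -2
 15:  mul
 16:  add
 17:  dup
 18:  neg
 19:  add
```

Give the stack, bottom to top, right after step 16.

[-88]

-24 -> -24
12  -> -24 12
mod -> 0
1   -> 0 1
mul -> 0
11  -> 0 11
-1  -> 0 11 -1
sub -> 0 12
add -> 12
-25 -> 12 -25
neg -> 12 25
2   -> 12 25 2
mul -> 12 50
-2  -> 12 50 -2
mul -> 12 -100
add -> -88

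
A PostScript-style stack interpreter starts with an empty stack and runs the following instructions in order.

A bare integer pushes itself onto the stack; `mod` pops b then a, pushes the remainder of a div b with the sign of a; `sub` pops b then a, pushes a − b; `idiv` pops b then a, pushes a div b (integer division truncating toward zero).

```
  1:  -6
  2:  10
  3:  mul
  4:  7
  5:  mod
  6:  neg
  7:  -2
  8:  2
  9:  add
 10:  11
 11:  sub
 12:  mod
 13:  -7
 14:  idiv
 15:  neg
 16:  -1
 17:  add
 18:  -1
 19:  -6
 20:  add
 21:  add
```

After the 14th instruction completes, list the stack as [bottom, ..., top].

-6   → [-6]
10   → [-6, 10]
mul  → [-60]
7    → [-60, 7]
mod  → [-4]
neg  → [4]
-2   → [4, -2]
2    → [4, -2, 2]
add  → [4, 0]
11   → [4, 0, 11]
sub  → [4, -11]
mod  → [4]
-7   → [4, -7]
idiv → [0]

[0]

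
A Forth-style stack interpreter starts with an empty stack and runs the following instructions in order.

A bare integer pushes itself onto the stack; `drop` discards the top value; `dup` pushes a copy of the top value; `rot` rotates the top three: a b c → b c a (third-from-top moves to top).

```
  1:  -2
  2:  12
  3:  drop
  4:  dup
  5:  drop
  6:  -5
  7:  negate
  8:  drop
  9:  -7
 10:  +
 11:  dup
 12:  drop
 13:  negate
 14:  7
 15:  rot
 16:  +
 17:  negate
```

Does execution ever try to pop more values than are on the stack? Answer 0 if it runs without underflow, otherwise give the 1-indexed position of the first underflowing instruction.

-2     -> [-2]
12     -> [-2, 12]
drop   -> [-2]
dup    -> [-2, -2]
drop   -> [-2]
-5     -> [-2, -5]
negate -> [-2, 5]
drop   -> [-2]
-7     -> [-2, -7]
+      -> [-9]
dup    -> [-9, -9]
drop   -> [-9]
negate -> [9]
7      -> [9, 7]
rot  — needs 3 operands, stack has 2 → underflow

15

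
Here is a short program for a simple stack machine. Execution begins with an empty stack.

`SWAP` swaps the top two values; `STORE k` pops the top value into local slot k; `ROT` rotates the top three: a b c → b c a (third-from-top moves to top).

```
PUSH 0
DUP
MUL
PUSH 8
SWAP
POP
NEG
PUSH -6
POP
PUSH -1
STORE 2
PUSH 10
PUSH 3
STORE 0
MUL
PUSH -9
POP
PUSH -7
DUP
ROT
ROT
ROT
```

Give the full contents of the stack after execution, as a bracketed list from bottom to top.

PUSH 0  : 0
DUP     : 0 0
MUL     : 0
PUSH 8  : 0 8
SWAP    : 8 0
POP     : 8
NEG     : -8
PUSH -6 : -8 -6
POP     : -8
PUSH -1 : -8 -1
STORE 2 : -8
PUSH 10 : -8 10
PUSH 3  : -8 10 3
STORE 0 : -8 10
MUL     : -80
PUSH -9 : -80 -9
POP     : -80
PUSH -7 : -80 -7
DUP     : -80 -7 -7
ROT     : -7 -7 -80
ROT     : -7 -80 -7
ROT     : -80 -7 -7

[-80, -7, -7]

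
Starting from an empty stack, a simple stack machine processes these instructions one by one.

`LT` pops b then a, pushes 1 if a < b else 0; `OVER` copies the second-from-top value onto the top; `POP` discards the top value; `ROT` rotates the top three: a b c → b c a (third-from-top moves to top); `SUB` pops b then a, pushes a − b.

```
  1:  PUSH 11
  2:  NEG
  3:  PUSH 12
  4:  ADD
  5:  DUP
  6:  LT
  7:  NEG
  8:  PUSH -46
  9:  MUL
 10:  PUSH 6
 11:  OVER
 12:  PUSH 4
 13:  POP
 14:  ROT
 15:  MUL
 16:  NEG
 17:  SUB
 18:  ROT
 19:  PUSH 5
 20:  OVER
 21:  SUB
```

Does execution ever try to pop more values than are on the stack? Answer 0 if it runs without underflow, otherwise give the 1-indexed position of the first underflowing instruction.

18

PUSH 11  : [11]
NEG      : [-11]
PUSH 12  : [-11, 12]
ADD      : [1]
DUP      : [1, 1]
LT       : [0]
NEG      : [0]
PUSH -46 : [0, -46]
MUL      : [0]
PUSH 6   : [0, 6]
OVER     : [0, 6, 0]
PUSH 4   : [0, 6, 0, 4]
POP      : [0, 6, 0]
ROT      : [6, 0, 0]
MUL      : [6, 0]
NEG      : [6, 0]
SUB      : [6]
ROT  — needs 3 operands, stack has 1 → underflow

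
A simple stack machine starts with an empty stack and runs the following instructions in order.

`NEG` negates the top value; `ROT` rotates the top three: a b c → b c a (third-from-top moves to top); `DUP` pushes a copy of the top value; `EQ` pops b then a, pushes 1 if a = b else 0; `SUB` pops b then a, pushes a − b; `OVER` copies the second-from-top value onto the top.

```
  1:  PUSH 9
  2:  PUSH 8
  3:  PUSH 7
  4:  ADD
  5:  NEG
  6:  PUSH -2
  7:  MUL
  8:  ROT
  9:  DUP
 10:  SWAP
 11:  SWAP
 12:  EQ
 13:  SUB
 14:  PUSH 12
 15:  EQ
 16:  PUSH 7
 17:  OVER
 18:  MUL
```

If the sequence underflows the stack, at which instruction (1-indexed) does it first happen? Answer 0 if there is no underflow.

8

PUSH 9   [9]
PUSH 8   [9, 8]
PUSH 7   [9, 8, 7]
ADD      [9, 15]
NEG      [9, -15]
PUSH -2  [9, -15, -2]
MUL      [9, 30]
ROT  — needs 3 operands, stack has 2 → underflow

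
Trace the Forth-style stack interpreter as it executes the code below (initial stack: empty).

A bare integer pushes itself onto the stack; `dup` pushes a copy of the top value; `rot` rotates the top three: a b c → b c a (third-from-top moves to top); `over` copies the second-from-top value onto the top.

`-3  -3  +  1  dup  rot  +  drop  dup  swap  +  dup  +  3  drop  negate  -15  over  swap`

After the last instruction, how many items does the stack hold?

-3     : [-3]
-3     : [-3, -3]
+      : [-6]
1      : [-6, 1]
dup    : [-6, 1, 1]
rot    : [1, 1, -6]
+      : [1, -5]
drop   : [1]
dup    : [1, 1]
swap   : [1, 1]
+      : [2]
dup    : [2, 2]
+      : [4]
3      : [4, 3]
drop   : [4]
negate : [-4]
-15    : [-4, -15]
over   : [-4, -15, -4]
swap   : [-4, -4, -15]

3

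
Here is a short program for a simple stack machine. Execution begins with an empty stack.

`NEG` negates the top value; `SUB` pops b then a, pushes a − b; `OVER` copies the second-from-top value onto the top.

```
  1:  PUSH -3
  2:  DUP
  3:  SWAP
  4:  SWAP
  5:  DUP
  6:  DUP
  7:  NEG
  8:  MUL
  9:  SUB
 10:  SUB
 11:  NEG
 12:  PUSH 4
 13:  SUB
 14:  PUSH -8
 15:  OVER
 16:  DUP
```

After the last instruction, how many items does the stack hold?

4

PUSH -3  [-3]
DUP      [-3, -3]
SWAP     [-3, -3]
SWAP     [-3, -3]
DUP      [-3, -3, -3]
DUP      [-3, -3, -3, -3]
NEG      [-3, -3, -3, 3]
MUL      [-3, -3, -9]
SUB      [-3, 6]
SUB      [-9]
NEG      [9]
PUSH 4   [9, 4]
SUB      [5]
PUSH -8  [5, -8]
OVER     [5, -8, 5]
DUP      [5, -8, 5, 5]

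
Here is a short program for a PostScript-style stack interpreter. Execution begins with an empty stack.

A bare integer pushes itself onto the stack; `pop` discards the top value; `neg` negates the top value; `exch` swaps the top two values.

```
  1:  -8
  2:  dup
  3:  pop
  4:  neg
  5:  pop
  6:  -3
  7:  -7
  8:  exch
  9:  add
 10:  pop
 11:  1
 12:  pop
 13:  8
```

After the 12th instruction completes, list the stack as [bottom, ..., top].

[]

-8   : -8
dup  : -8 -8
pop  : -8
neg  : 8
pop  : (empty)
-3   : -3
-7   : -3 -7
exch : -7 -3
add  : -10
pop  : (empty)
1    : 1
pop  : (empty)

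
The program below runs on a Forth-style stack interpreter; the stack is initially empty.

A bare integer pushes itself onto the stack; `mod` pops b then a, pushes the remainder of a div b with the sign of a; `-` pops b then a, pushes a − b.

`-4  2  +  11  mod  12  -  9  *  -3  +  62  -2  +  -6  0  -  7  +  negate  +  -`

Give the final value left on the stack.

-4     -> [-4]
2      -> [-4, 2]
+      -> [-2]
11     -> [-2, 11]
mod    -> [-2]
12     -> [-2, 12]
-      -> [-14]
9      -> [-14, 9]
*      -> [-126]
-3     -> [-126, -3]
+      -> [-129]
62     -> [-129, 62]
-2     -> [-129, 62, -2]
+      -> [-129, 60]
-6     -> [-129, 60, -6]
0      -> [-129, 60, -6, 0]
-      -> [-129, 60, -6]
7      -> [-129, 60, -6, 7]
+      -> [-129, 60, 1]
negate -> [-129, 60, -1]
+      -> [-129, 59]
-      -> [-188]

-188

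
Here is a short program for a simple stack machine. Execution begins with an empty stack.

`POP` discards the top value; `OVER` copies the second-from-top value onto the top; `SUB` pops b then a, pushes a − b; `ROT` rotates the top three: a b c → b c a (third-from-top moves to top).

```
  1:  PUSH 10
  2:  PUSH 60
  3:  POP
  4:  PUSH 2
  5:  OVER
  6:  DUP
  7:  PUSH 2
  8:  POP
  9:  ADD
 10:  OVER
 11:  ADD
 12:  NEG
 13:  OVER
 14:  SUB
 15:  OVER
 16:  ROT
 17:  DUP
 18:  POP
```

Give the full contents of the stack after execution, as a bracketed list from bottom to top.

PUSH 10 → 10
PUSH 60 → 10 60
POP     → 10
PUSH 2  → 10 2
OVER    → 10 2 10
DUP     → 10 2 10 10
PUSH 2  → 10 2 10 10 2
POP     → 10 2 10 10
ADD     → 10 2 20
OVER    → 10 2 20 2
ADD     → 10 2 22
NEG     → 10 2 -22
OVER    → 10 2 -22 2
SUB     → 10 2 -24
OVER    → 10 2 -24 2
ROT     → 10 -24 2 2
DUP     → 10 -24 2 2 2
POP     → 10 -24 2 2

[10, -24, 2, 2]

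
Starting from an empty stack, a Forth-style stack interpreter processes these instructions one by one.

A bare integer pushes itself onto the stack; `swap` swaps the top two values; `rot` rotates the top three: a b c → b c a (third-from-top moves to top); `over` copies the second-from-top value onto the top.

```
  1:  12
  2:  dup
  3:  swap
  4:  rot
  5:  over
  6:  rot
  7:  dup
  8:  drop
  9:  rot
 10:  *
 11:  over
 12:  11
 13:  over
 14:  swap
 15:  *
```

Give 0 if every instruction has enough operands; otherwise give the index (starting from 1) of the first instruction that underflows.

12    [12]
dup   [12, 12]
swap  [12, 12]
rot  — needs 3 operands, stack has 2 → underflow

4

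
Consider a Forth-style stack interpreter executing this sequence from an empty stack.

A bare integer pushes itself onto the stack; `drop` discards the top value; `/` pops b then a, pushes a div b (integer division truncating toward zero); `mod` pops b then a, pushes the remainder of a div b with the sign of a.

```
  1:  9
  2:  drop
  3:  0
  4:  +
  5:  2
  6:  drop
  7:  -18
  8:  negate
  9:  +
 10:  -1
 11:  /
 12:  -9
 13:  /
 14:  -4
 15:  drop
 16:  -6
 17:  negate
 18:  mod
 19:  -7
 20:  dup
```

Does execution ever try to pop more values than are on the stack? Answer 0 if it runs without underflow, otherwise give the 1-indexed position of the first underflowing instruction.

4

9    -> [9]
drop -> []
0    -> [0]
+  — needs 2 operands, stack has 1 → underflow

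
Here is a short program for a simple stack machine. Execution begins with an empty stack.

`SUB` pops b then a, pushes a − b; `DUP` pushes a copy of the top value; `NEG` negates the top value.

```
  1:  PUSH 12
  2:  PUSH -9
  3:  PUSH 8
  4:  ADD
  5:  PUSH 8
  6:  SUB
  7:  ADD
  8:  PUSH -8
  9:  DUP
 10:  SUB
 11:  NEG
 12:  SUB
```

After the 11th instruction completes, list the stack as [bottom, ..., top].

[3, 0]

PUSH 12 : 12
PUSH -9 : 12 -9
PUSH 8  : 12 -9 8
ADD     : 12 -1
PUSH 8  : 12 -1 8
SUB     : 12 -9
ADD     : 3
PUSH -8 : 3 -8
DUP     : 3 -8 -8
SUB     : 3 0
NEG     : 3 0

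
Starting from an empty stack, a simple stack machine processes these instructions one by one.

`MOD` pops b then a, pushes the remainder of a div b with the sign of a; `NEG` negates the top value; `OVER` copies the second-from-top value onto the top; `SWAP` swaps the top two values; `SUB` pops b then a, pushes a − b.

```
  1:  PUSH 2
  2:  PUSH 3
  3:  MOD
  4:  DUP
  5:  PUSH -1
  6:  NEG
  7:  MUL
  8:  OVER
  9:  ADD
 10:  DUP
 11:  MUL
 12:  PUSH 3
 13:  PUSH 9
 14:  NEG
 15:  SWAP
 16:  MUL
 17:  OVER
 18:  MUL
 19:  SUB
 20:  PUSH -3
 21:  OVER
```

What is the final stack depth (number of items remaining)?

PUSH 2  → 2
PUSH 3  → 2 3
MOD     → 2
DUP     → 2 2
PUSH -1 → 2 2 -1
NEG     → 2 2 1
MUL     → 2 2
OVER    → 2 2 2
ADD     → 2 4
DUP     → 2 4 4
MUL     → 2 16
PUSH 3  → 2 16 3
PUSH 9  → 2 16 3 9
NEG     → 2 16 3 -9
SWAP    → 2 16 -9 3
MUL     → 2 16 -27
OVER    → 2 16 -27 16
MUL     → 2 16 -432
SUB     → 2 448
PUSH -3 → 2 448 -3
OVER    → 2 448 -3 448

4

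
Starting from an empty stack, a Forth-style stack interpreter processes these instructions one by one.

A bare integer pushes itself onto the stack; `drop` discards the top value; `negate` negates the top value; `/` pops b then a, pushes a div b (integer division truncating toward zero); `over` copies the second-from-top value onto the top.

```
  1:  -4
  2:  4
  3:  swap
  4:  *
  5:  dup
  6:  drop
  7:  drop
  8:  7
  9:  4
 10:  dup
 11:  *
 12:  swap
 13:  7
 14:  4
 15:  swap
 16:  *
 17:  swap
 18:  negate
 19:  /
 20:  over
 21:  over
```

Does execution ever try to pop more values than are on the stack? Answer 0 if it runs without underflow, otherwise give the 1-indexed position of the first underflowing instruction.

0

-4      -4
4       -4 4
swap    4 -4
*       -16
dup     -16 -16
drop    -16
drop    (empty)
7       7
4       7 4
dup     7 4 4
*       7 16
swap    16 7
7       16 7 7
4       16 7 7 4
swap    16 7 4 7
*       16 7 28
swap    16 28 7
negate  16 28 -7
/       16 -4
over    16 -4 16
over    16 -4 16 -4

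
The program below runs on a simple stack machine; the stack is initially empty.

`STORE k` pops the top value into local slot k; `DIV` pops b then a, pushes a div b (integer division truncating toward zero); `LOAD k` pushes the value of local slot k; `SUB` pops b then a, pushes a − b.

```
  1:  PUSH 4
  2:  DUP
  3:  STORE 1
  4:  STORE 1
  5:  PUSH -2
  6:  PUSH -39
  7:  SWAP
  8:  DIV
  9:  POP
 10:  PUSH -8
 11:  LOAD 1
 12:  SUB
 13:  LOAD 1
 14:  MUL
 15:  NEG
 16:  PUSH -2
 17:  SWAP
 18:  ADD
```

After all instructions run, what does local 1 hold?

4

PUSH 4   → [4]
DUP      → [4, 4]
STORE 1  → [4]
STORE 1  → []
PUSH -2  → [-2]
PUSH -39 → [-2, -39]
SWAP     → [-39, -2]
DIV      → [19]
POP      → []
PUSH -8  → [-8]
LOAD 1   → [-8, 4]
SUB      → [-12]
LOAD 1   → [-12, 4]
MUL      → [-48]
NEG      → [48]
PUSH -2  → [48, -2]
SWAP     → [-2, 48]
ADD      → [46]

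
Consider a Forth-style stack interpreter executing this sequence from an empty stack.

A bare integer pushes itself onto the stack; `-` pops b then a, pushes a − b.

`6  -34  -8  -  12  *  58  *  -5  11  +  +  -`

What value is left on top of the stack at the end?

18096

6   : [6]
-34 : [6, -34]
-8  : [6, -34, -8]
-   : [6, -26]
12  : [6, -26, 12]
*   : [6, -312]
58  : [6, -312, 58]
*   : [6, -18096]
-5  : [6, -18096, -5]
11  : [6, -18096, -5, 11]
+   : [6, -18096, 6]
+   : [6, -18090]
-   : [18096]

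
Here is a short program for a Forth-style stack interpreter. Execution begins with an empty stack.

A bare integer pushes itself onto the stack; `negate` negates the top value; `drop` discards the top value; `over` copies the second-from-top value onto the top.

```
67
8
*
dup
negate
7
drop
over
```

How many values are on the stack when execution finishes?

67     : [67]
8      : [67, 8]
*      : [536]
dup    : [536, 536]
negate : [536, -536]
7      : [536, -536, 7]
drop   : [536, -536]
over   : [536, -536, 536]

3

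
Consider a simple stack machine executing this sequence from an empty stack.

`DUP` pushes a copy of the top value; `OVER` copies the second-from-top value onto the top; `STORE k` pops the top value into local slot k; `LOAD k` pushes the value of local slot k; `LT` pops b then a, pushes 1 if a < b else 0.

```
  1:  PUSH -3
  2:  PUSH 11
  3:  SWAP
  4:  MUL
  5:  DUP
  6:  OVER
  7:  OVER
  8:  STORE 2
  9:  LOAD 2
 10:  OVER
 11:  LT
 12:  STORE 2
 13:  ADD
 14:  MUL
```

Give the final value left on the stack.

2178

PUSH -3 -> -3
PUSH 11 -> -3 11
SWAP    -> 11 -3
MUL     -> -33
DUP     -> -33 -33
OVER    -> -33 -33 -33
OVER    -> -33 -33 -33 -33
STORE 2 -> -33 -33 -33
LOAD 2  -> -33 -33 -33 -33
OVER    -> -33 -33 -33 -33 -33
LT      -> -33 -33 -33 0
STORE 2 -> -33 -33 -33
ADD     -> -33 -66
MUL     -> 2178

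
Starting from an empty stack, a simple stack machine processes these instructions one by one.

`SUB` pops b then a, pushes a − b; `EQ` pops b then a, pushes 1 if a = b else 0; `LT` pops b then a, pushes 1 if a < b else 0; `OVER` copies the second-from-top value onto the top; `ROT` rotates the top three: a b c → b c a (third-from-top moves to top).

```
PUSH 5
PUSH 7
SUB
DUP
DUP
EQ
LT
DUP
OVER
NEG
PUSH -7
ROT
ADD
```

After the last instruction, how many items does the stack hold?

PUSH 5  -> 5
PUSH 7  -> 5 7
SUB     -> -2
DUP     -> -2 -2
DUP     -> -2 -2 -2
EQ      -> -2 1
LT      -> 1
DUP     -> 1 1
OVER    -> 1 1 1
NEG     -> 1 1 -1
PUSH -7 -> 1 1 -1 -7
ROT     -> 1 -1 -7 1
ADD     -> 1 -1 -6

3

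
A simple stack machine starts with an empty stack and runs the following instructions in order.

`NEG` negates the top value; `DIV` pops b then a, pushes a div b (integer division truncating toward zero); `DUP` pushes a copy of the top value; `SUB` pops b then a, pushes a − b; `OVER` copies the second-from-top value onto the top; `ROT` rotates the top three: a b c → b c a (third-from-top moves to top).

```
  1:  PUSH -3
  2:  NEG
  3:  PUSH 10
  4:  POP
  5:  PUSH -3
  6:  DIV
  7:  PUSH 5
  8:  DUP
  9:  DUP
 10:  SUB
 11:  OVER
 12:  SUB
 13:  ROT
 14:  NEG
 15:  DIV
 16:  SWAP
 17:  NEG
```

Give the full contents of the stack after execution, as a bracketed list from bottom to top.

[-5, -5]

PUSH -3 → -3
NEG     → 3
PUSH 10 → 3 10
POP     → 3
PUSH -3 → 3 -3
DIV     → -1
PUSH 5  → -1 5
DUP     → -1 5 5
DUP     → -1 5 5 5
SUB     → -1 5 0
OVER    → -1 5 0 5
SUB     → -1 5 -5
ROT     → 5 -5 -1
NEG     → 5 -5 1
DIV     → 5 -5
SWAP    → -5 5
NEG     → -5 -5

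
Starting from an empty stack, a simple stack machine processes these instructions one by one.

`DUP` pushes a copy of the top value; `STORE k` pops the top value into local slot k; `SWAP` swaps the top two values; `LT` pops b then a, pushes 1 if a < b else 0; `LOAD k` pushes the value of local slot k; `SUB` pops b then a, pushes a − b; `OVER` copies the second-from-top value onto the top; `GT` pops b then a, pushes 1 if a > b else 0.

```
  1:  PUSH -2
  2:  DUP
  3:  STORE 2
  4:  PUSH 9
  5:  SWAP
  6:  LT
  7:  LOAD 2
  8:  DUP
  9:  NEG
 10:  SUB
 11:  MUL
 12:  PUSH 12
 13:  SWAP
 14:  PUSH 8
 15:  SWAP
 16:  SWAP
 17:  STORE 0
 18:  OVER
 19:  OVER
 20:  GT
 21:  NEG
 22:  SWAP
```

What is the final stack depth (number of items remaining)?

3

PUSH -2  -2
DUP      -2 -2
STORE 2  -2
PUSH 9   -2 9
SWAP     9 -2
LT       0
LOAD 2   0 -2
DUP      0 -2 -2
NEG      0 -2 2
SUB      0 -4
MUL      0
PUSH 12  0 12
SWAP     12 0
PUSH 8   12 0 8
SWAP     12 8 0
SWAP     12 0 8
STORE 0  12 0
OVER     12 0 12
OVER     12 0 12 0
GT       12 0 1
NEG      12 0 -1
SWAP     12 -1 0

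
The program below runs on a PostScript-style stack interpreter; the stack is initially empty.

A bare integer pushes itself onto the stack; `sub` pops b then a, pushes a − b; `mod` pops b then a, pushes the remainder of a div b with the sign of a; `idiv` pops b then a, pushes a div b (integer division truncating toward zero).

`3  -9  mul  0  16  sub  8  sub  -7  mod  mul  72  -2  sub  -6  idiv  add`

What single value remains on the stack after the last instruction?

69

3    → [3]
-9   → [3, -9]
mul  → [-27]
0    → [-27, 0]
16   → [-27, 0, 16]
sub  → [-27, -16]
8    → [-27, -16, 8]
sub  → [-27, -24]
-7   → [-27, -24, -7]
mod  → [-27, -3]
mul  → [81]
72   → [81, 72]
-2   → [81, 72, -2]
sub  → [81, 74]
-6   → [81, 74, -6]
idiv → [81, -12]
add  → [69]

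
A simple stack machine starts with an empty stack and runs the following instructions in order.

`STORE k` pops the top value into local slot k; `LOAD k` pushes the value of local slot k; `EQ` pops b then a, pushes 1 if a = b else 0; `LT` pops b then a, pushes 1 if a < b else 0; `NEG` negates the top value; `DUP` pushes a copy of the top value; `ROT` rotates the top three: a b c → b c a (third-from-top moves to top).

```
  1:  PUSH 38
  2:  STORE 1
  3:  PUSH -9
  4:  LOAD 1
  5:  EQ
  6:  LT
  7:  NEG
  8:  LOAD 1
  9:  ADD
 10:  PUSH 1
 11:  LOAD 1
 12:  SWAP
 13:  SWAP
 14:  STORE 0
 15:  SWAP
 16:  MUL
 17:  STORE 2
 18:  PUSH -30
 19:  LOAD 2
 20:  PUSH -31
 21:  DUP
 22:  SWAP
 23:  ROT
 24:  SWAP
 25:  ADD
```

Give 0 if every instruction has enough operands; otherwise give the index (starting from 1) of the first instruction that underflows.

6

PUSH 38 -> 38
STORE 1 -> (empty)
PUSH -9 -> -9
LOAD 1  -> -9 38
EQ      -> 0
LT  — needs 2 operands, stack has 1 → underflow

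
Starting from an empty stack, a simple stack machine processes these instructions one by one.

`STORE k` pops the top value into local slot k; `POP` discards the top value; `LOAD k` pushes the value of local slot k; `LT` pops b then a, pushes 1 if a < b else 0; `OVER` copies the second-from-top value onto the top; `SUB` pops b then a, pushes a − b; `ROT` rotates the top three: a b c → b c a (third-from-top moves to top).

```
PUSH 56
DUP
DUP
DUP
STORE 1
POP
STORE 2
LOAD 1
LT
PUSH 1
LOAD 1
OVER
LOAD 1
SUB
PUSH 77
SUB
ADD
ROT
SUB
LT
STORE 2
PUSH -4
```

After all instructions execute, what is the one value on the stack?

PUSH 56  [56]
DUP      [56, 56]
DUP      [56, 56, 56]
DUP      [56, 56, 56, 56]
STORE 1  [56, 56, 56]
POP      [56, 56]
STORE 2  [56]
LOAD 1   [56, 56]
LT       [0]
PUSH 1   [0, 1]
LOAD 1   [0, 1, 56]
OVER     [0, 1, 56, 1]
LOAD 1   [0, 1, 56, 1, 56]
SUB      [0, 1, 56, -55]
PUSH 77  [0, 1, 56, -55, 77]
SUB      [0, 1, 56, -132]
ADD      [0, 1, -76]
ROT      [1, -76, 0]
SUB      [1, -76]
LT       [0]
STORE 2  []
PUSH -4  [-4]

-4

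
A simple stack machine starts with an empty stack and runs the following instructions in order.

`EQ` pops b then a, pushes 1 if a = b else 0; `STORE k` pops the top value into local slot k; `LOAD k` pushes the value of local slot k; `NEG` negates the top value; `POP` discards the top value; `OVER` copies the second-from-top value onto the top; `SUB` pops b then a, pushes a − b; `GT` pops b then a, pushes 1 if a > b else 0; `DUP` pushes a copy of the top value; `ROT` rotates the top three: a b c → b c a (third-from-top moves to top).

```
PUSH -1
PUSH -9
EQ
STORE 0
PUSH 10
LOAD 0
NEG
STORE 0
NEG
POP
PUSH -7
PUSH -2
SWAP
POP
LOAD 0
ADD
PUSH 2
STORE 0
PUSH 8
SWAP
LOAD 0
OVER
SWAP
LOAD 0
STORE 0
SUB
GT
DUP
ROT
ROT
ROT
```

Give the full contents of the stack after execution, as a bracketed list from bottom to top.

PUSH -1  -1
PUSH -9  -1 -9
EQ       0
STORE 0  (empty)
PUSH 10  10
LOAD 0   10 0
NEG      10 0
STORE 0  10
NEG      -10
POP      (empty)
PUSH -7  -7
PUSH -2  -7 -2
SWAP     -2 -7
POP      -2
LOAD 0   -2 0
ADD      -2
PUSH 2   -2 2
STORE 0  -2
PUSH 8   -2 8
SWAP     8 -2
LOAD 0   8 -2 2
OVER     8 -2 2 -2
SWAP     8 -2 -2 2
LOAD 0   8 -2 -2 2 2
STORE 0  8 -2 -2 2
SUB      8 -2 -4
GT       8 1
DUP      8 1 1
ROT      1 1 8
ROT      1 8 1
ROT      8 1 1

[8, 1, 1]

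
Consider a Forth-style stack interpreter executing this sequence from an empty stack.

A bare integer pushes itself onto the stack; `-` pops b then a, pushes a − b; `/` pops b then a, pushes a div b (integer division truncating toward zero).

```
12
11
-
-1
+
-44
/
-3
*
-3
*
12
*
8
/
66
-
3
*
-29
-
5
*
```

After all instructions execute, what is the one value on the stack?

12  : [12]
11  : [12, 11]
-   : [1]
-1  : [1, -1]
+   : [0]
-44 : [0, -44]
/   : [0]
-3  : [0, -3]
*   : [0]
-3  : [0, -3]
*   : [0]
12  : [0, 12]
*   : [0]
8   : [0, 8]
/   : [0]
66  : [0, 66]
-   : [-66]
3   : [-66, 3]
*   : [-198]
-29 : [-198, -29]
-   : [-169]
5   : [-169, 5]
*   : [-845]

-845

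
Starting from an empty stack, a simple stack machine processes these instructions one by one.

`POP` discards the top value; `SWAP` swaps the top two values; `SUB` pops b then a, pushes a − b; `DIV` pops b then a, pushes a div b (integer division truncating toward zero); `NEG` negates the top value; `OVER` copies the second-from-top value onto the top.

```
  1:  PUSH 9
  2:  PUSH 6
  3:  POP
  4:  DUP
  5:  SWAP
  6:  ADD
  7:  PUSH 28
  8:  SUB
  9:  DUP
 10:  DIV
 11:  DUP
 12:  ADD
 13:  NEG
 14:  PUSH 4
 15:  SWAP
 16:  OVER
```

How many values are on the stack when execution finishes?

3

PUSH 9  : 9
PUSH 6  : 9 6
POP     : 9
DUP     : 9 9
SWAP    : 9 9
ADD     : 18
PUSH 28 : 18 28
SUB     : -10
DUP     : -10 -10
DIV     : 1
DUP     : 1 1
ADD     : 2
NEG     : -2
PUSH 4  : -2 4
SWAP    : 4 -2
OVER    : 4 -2 4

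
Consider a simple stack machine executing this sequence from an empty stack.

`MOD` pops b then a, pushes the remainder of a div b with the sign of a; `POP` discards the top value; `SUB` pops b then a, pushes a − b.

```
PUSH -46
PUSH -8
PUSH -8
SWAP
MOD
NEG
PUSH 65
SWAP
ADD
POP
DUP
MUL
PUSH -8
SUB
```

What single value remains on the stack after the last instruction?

PUSH -46 : [-46]
PUSH -8  : [-46, -8]
PUSH -8  : [-46, -8, -8]
SWAP     : [-46, -8, -8]
MOD      : [-46, 0]
NEG      : [-46, 0]
PUSH 65  : [-46, 0, 65]
SWAP     : [-46, 65, 0]
ADD      : [-46, 65]
POP      : [-46]
DUP      : [-46, -46]
MUL      : [2116]
PUSH -8  : [2116, -8]
SUB      : [2124]

2124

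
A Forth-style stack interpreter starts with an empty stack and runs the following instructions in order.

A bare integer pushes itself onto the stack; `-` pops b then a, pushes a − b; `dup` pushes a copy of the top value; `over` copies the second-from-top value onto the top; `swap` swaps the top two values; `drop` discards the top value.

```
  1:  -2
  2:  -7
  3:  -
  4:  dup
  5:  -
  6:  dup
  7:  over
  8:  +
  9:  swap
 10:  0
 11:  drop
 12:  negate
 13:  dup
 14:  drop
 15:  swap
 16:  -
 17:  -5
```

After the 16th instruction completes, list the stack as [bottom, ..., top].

-2      -2
-7      -2 -7
-       5
dup     5 5
-       0
dup     0 0
over    0 0 0
+       0 0
swap    0 0
0       0 0 0
drop    0 0
negate  0 0
dup     0 0 0
drop    0 0
swap    0 0
-       0

[0]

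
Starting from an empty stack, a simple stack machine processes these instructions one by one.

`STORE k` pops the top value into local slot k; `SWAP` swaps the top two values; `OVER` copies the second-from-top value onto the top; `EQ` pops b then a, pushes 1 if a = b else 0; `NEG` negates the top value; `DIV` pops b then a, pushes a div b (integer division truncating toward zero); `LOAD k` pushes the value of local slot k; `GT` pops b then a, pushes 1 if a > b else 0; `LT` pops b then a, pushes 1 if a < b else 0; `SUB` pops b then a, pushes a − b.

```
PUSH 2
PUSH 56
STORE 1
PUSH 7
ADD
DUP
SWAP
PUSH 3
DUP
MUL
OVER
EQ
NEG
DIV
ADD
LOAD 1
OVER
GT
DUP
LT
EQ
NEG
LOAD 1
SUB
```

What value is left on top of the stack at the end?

PUSH 2   [2]
PUSH 56  [2, 56]
STORE 1  [2]
PUSH 7   [2, 7]
ADD      [9]
DUP      [9, 9]
SWAP     [9, 9]
PUSH 3   [9, 9, 3]
DUP      [9, 9, 3, 3]
MUL      [9, 9, 9]
OVER     [9, 9, 9, 9]
EQ       [9, 9, 1]
NEG      [9, 9, -1]
DIV      [9, -9]
ADD      [0]
LOAD 1   [0, 56]
OVER     [0, 56, 0]
GT       [0, 1]
DUP      [0, 1, 1]
LT       [0, 0]
EQ       [1]
NEG      [-1]
LOAD 1   [-1, 56]
SUB      [-57]

-57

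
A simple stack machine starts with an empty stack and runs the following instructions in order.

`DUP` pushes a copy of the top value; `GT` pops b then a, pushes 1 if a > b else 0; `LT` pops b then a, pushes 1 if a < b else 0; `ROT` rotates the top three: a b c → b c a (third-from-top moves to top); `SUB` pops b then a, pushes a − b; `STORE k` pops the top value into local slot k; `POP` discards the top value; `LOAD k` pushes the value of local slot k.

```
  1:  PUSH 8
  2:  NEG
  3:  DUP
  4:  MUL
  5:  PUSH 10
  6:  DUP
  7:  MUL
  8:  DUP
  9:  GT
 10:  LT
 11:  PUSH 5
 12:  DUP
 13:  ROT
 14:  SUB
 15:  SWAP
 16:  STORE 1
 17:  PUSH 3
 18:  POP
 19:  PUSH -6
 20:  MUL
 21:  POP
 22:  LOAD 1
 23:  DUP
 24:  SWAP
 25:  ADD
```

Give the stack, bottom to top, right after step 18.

[5]

PUSH 8  → [8]
NEG     → [-8]
DUP     → [-8, -8]
MUL     → [64]
PUSH 10 → [64, 10]
DUP     → [64, 10, 10]
MUL     → [64, 100]
DUP     → [64, 100, 100]
GT      → [64, 0]
LT      → [0]
PUSH 5  → [0, 5]
DUP     → [0, 5, 5]
ROT     → [5, 5, 0]
SUB     → [5, 5]
SWAP    → [5, 5]
STORE 1 → [5]
PUSH 3  → [5, 3]
POP     → [5]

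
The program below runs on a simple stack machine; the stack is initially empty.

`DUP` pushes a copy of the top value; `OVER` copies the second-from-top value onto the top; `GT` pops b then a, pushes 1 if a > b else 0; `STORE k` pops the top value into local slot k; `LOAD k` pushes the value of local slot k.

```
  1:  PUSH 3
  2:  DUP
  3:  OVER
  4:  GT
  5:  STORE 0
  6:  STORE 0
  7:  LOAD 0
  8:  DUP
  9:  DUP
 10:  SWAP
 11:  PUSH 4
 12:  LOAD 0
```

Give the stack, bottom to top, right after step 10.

PUSH 3  -> [3]
DUP     -> [3, 3]
OVER    -> [3, 3, 3]
GT      -> [3, 0]
STORE 0 -> [3]
STORE 0 -> []
LOAD 0  -> [3]
DUP     -> [3, 3]
DUP     -> [3, 3, 3]
SWAP    -> [3, 3, 3]

[3, 3, 3]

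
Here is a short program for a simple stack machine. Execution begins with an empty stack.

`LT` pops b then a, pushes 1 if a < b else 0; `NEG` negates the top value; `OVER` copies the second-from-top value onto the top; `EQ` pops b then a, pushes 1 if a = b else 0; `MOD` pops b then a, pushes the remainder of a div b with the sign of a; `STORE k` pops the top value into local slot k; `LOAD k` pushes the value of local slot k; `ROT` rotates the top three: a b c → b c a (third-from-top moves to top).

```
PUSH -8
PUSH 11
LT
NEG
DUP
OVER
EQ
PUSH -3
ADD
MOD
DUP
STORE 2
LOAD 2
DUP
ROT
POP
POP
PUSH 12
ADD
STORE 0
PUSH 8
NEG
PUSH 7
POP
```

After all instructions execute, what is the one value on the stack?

PUSH -8  -8
PUSH 11  -8 11
LT       1
NEG      -1
DUP      -1 -1
OVER     -1 -1 -1
EQ       -1 1
PUSH -3  -1 1 -3
ADD      -1 -2
MOD      -1
DUP      -1 -1
STORE 2  -1
LOAD 2   -1 -1
DUP      -1 -1 -1
ROT      -1 -1 -1
POP      -1 -1
POP      -1
PUSH 12  -1 12
ADD      11
STORE 0  (empty)
PUSH 8   8
NEG      -8
PUSH 7   -8 7
POP      -8

-8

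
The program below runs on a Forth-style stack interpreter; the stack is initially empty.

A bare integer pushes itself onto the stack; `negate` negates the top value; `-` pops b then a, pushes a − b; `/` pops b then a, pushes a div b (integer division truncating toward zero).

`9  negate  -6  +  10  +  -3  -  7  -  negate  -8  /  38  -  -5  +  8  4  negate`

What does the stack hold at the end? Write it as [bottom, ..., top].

[-44, 8, -4]

9       9
negate  -9
-6      -9 -6
+       -15
10      -15 10
+       -5
-3      -5 -3
-       -2
7       -2 7
-       -9
negate  9
-8      9 -8
/       -1
38      -1 38
-       -39
-5      -39 -5
+       -44
8       -44 8
4       -44 8 4
negate  -44 8 -4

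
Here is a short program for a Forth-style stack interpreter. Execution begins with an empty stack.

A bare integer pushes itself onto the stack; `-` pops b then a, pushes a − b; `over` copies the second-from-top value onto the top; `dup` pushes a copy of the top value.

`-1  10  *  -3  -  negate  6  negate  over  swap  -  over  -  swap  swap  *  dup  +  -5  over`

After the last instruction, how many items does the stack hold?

3

-1     → [-1]
10     → [-1, 10]
*      → [-10]
-3     → [-10, -3]
-      → [-7]
negate → [7]
6      → [7, 6]
negate → [7, -6]
over   → [7, -6, 7]
swap   → [7, 7, -6]
-      → [7, 13]
over   → [7, 13, 7]
-      → [7, 6]
swap   → [6, 7]
swap   → [7, 6]
*      → [42]
dup    → [42, 42]
+      → [84]
-5     → [84, -5]
over   → [84, -5, 84]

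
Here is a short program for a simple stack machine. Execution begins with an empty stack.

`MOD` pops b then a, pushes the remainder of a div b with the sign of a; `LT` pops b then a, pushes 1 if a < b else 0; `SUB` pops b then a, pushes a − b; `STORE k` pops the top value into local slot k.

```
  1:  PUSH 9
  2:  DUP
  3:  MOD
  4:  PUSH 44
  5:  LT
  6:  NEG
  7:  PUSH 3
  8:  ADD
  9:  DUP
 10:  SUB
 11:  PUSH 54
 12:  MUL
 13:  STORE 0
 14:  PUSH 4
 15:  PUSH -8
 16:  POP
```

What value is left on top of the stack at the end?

PUSH 9  : [9]
DUP     : [9, 9]
MOD     : [0]
PUSH 44 : [0, 44]
LT      : [1]
NEG     : [-1]
PUSH 3  : [-1, 3]
ADD     : [2]
DUP     : [2, 2]
SUB     : [0]
PUSH 54 : [0, 54]
MUL     : [0]
STORE 0 : []
PUSH 4  : [4]
PUSH -8 : [4, -8]
POP     : [4]

4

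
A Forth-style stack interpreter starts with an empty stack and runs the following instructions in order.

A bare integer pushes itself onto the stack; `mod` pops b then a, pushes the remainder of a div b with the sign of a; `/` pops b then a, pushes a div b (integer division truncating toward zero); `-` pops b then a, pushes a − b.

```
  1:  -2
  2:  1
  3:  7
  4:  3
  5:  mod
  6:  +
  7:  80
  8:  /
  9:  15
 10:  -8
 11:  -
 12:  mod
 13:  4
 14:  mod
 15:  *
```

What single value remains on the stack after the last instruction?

-2  → [-2]
1   → [-2, 1]
7   → [-2, 1, 7]
3   → [-2, 1, 7, 3]
mod → [-2, 1, 1]
+   → [-2, 2]
80  → [-2, 2, 80]
/   → [-2, 0]
15  → [-2, 0, 15]
-8  → [-2, 0, 15, -8]
-   → [-2, 0, 23]
mod → [-2, 0]
4   → [-2, 0, 4]
mod → [-2, 0]
*   → [0]

0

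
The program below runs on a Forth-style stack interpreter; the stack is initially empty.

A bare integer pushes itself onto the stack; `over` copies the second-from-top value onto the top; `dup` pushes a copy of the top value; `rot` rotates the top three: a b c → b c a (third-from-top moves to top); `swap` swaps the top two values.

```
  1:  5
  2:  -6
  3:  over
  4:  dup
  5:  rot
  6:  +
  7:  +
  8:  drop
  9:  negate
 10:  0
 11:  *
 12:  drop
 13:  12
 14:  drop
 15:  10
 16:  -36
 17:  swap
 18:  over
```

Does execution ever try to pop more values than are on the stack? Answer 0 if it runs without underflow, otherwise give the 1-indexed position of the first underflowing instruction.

5      → [5]
-6     → [5, -6]
over   → [5, -6, 5]
dup    → [5, -6, 5, 5]
rot    → [5, 5, 5, -6]
+      → [5, 5, -1]
+      → [5, 4]
drop   → [5]
negate → [-5]
0      → [-5, 0]
*      → [0]
drop   → []
12     → [12]
drop   → []
10     → [10]
-36    → [10, -36]
swap   → [-36, 10]
over   → [-36, 10, -36]

0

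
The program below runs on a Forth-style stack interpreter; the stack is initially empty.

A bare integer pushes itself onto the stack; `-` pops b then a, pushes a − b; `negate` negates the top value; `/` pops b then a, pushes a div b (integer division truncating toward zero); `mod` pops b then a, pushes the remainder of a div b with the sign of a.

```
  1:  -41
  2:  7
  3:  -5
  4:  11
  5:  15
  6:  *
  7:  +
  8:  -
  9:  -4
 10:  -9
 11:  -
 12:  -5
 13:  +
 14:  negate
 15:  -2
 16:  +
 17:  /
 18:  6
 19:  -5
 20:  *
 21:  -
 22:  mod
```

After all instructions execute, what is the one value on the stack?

-41

-41    : [-41]
7      : [-41, 7]
-5     : [-41, 7, -5]
11     : [-41, 7, -5, 11]
15     : [-41, 7, -5, 11, 15]
*      : [-41, 7, -5, 165]
+      : [-41, 7, 160]
-      : [-41, -153]
-4     : [-41, -153, -4]
-9     : [-41, -153, -4, -9]
-      : [-41, -153, 5]
-5     : [-41, -153, 5, -5]
+      : [-41, -153, 0]
negate : [-41, -153, 0]
-2     : [-41, -153, 0, -2]
+      : [-41, -153, -2]
/      : [-41, 76]
6      : [-41, 76, 6]
-5     : [-41, 76, 6, -5]
*      : [-41, 76, -30]
-      : [-41, 106]
mod    : [-41]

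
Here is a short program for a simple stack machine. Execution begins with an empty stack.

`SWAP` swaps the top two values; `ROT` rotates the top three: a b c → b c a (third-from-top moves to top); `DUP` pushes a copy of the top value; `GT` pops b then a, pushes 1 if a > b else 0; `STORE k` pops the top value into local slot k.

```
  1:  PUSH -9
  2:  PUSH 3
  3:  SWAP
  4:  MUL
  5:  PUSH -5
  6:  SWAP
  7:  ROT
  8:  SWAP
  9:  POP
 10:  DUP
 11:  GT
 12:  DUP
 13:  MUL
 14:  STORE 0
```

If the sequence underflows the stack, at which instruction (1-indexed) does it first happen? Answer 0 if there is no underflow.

7

PUSH -9 -> [-9]
PUSH 3  -> [-9, 3]
SWAP    -> [3, -9]
MUL     -> [-27]
PUSH -5 -> [-27, -5]
SWAP    -> [-5, -27]
ROT  — needs 3 operands, stack has 2 → underflow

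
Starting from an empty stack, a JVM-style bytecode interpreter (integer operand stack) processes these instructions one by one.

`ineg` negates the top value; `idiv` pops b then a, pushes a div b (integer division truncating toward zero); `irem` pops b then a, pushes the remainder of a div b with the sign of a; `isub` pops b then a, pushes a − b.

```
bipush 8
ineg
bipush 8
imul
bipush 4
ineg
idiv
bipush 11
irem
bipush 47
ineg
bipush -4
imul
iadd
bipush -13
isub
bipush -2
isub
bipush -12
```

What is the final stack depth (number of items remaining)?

bipush 8   → [8]
ineg       → [-8]
bipush 8   → [-8, 8]
imul       → [-64]
bipush 4   → [-64, 4]
ineg       → [-64, -4]
idiv       → [16]
bipush 11  → [16, 11]
irem       → [5]
bipush 47  → [5, 47]
ineg       → [5, -47]
bipush -4  → [5, -47, -4]
imul       → [5, 188]
iadd       → [193]
bipush -13 → [193, -13]
isub       → [206]
bipush -2  → [206, -2]
isub       → [208]
bipush -12 → [208, -12]

2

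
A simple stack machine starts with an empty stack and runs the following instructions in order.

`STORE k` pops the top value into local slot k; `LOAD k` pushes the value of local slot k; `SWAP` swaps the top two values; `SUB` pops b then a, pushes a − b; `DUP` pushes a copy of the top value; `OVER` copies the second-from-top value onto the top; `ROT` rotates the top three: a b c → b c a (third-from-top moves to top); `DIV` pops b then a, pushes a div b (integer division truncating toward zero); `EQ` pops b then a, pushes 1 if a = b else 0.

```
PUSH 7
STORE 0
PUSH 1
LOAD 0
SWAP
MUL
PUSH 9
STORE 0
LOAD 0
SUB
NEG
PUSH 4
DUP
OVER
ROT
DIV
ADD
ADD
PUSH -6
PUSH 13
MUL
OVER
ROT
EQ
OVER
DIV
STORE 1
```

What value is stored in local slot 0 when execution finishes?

9

PUSH 7   7
STORE 0  (empty)
PUSH 1   1
LOAD 0   1 7
SWAP     7 1
MUL      7
PUSH 9   7 9
STORE 0  7
LOAD 0   7 9
SUB      -2
NEG      2
PUSH 4   2 4
DUP      2 4 4
OVER     2 4 4 4
ROT      2 4 4 4
DIV      2 4 1
ADD      2 5
ADD      7
PUSH -6  7 -6
PUSH 13  7 -6 13
MUL      7 -78
OVER     7 -78 7
ROT      -78 7 7
EQ       -78 1
OVER     -78 1 -78
DIV      -78 0
STORE 1  -78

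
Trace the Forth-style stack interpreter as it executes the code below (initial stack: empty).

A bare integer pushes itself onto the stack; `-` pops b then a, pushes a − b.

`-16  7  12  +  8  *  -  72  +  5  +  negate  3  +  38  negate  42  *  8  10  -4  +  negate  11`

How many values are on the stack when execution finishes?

5

-16    → -16
7      → -16 7
12     → -16 7 12
+      → -16 19
8      → -16 19 8
*      → -16 152
-      → -168
72     → -168 72
+      → -96
5      → -96 5
+      → -91
negate → 91
3      → 91 3
+      → 94
38     → 94 38
negate → 94 -38
42     → 94 -38 42
*      → 94 -1596
8      → 94 -1596 8
10     → 94 -1596 8 10
-4     → 94 -1596 8 10 -4
+      → 94 -1596 8 6
negate → 94 -1596 8 -6
11     → 94 -1596 8 -6 11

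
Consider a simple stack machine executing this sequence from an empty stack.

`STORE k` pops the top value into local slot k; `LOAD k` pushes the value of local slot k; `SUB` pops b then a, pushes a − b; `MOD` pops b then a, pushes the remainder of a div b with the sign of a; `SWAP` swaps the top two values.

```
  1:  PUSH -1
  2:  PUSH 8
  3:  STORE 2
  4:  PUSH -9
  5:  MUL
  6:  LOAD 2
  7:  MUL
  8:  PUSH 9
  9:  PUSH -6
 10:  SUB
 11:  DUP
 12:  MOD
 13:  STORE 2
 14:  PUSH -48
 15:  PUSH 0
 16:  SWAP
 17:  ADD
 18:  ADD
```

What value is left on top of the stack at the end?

24

PUSH -1  : [-1]
PUSH 8   : [-1, 8]
STORE 2  : [-1]
PUSH -9  : [-1, -9]
MUL      : [9]
LOAD 2   : [9, 8]
MUL      : [72]
PUSH 9   : [72, 9]
PUSH -6  : [72, 9, -6]
SUB      : [72, 15]
DUP      : [72, 15, 15]
MOD      : [72, 0]
STORE 2  : [72]
PUSH -48 : [72, -48]
PUSH 0   : [72, -48, 0]
SWAP     : [72, 0, -48]
ADD      : [72, -48]
ADD      : [24]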